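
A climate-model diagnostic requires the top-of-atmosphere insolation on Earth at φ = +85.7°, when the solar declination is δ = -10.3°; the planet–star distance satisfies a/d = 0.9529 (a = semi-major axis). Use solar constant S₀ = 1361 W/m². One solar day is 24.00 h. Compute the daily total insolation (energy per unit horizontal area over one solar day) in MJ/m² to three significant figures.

0.00 MJ/m²

cos H₀ = −tan(+85.7°) tan(-10.300°) = 2.4169 ≥ 1 ⇒ polar night, H₀ = 0 and Q̄ = 0.
Inverse-square distance factor (a/d)² = 0.9529² = 0.908018.
Daily total = Q̄ × 24.00 h × 3600 s/h = 0.00 MJ/m².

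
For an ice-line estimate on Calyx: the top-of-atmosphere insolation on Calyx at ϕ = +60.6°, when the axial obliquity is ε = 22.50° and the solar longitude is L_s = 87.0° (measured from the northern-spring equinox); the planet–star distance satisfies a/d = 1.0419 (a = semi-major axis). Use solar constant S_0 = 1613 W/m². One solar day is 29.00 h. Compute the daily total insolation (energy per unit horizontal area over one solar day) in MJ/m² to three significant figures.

64.3 MJ/m²

Solar declination: sin δ = sin ε · sin L_s = sin 22.50° × sin 87.0° = 0.38216, so δ = +22.467°.
cos h₀ = −tan(+60.6°) tan(+22.467°) = -0.7339, h₀ = 2.3949 rad.
Bracket: h₀ sin ϕ sin δ + cos ϕ cos δ sin h₀ = 2.3949×0.87121×0.38216 + 0.49090×0.92410×0.67922 = 0.797362 + 0.308122 = 1.105484.
Inverse-square distance factor (a/d)² = 1.0419² = 1.085556.
Q̄ = (S_0/π) × 1.085556 × [bracket] = (1613/π) × 1.085556 × 1.105484 = 616.15 W/m².
Daily total = Q̄ × 29.00 h × 3600 s/h = 616.15 × 29.00 × 3600 / 10⁶ = 64.33 MJ/m².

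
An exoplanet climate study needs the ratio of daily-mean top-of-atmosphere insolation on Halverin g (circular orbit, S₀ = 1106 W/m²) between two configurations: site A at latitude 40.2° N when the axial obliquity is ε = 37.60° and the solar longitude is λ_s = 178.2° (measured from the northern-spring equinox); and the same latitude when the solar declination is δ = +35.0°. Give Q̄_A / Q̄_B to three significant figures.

— Configuration A (φ=+40.2°):
Solar declination: sin δ = sin ε · sin λ_s = sin 37.60° × sin 178.2° = 0.01917, so δ = +1.098°.
cos H₀ = −tan(+40.2°) tan(+1.098°) = -0.0162, H₀ = 1.5870 rad.
Bracket: H₀ sin φ sin δ + cos φ cos δ sin H₀ = 1.5870×0.64546×0.01917 + 0.76380×0.99982×0.99987 = 0.019637 + 0.763563 = 0.783200.
Q̄ = (S₀/π) × [bracket] = (1106/π) × 0.783200 = 275.73 W/m².
— Configuration B (φ=+40.2°):
cos H₀ = −tan(+40.2°) tan(+35.000°) = -0.5917, H₀ = 2.2040 rad.
Bracket: H₀ sin φ sin δ + cos φ cos δ sin H₀ = 2.2040×0.64546×0.57358 + 0.76380×0.81915×0.80614 = 0.815971 + 0.504375 = 1.320346.
Q̄ = (S₀/π) × [bracket] = (1106/π) × 1.320346 = 464.83 W/m².
Ratio Q̄_A / Q̄_B = 275.73 / 464.83 = 0.5932.

Q̄_A / Q̄_B ≈ 0.593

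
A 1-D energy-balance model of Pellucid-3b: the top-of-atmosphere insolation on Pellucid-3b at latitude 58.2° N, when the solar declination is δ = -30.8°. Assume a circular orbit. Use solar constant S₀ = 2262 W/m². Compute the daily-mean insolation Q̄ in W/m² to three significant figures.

cos H₀ = −tan(+58.2°) tan(-30.800°) = 0.9614, H₀ = 0.2786 rad.
Bracket: H₀ sin φ sin δ + cos φ cos δ sin H₀ = 0.2786×0.84989×-0.51204 + 0.52696×0.85896×0.27501 = -0.121241 + 0.124480 = 0.003239.
Q̄ = (S₀/π) × [bracket] = (2262/π) × 0.003239 = 2.332 W/m².

Q̄ ≈ 2.33 W/m²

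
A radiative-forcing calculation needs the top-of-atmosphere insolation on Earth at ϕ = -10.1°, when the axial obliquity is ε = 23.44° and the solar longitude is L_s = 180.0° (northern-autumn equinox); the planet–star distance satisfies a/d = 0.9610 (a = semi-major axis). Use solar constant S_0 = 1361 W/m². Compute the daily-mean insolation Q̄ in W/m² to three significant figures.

Solar declination: sin δ = sin ε · sin L_s = sin 23.44° × sin 180.0° = 0.00000, so δ = +0.000°.
cos h₀ = −tan(-10.1°) tan(+0.000°) = 0.0000, h₀ = 1.5708 rad.
Bracket: h₀ sin ϕ sin δ + cos ϕ cos δ sin h₀ = 1.5708×-0.17537×0.00000 + 0.98450×1.00000×1.00000 = -0.000000 + 0.984500 = 0.984500.
Inverse-square distance factor (a/d)² = 0.9610² = 0.923521.
Q̄ = (S_0/π) × 0.923521 × [bracket] = (1361/π) × 0.923521 × 0.984500 = 393.9 W/m².

Q̄ ≈ 394 W/m²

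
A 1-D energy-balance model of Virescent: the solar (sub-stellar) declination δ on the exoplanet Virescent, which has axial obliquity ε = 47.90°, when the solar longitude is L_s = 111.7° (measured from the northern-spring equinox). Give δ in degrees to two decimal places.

δ = +43.58°

sin δ = sin ε · sin L_s = sin 47.90° × sin 111.7° = 0.689394.
δ = arcsin(0.689394) = +43.58°.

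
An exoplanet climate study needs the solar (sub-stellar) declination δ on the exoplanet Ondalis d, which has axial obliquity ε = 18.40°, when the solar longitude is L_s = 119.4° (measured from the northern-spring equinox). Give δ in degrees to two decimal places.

sin δ = sin ε · sin L_s = sin 18.40° × sin 119.4° = 0.274998.
δ = arcsin(0.274998) = +15.96°.

δ = +15.96°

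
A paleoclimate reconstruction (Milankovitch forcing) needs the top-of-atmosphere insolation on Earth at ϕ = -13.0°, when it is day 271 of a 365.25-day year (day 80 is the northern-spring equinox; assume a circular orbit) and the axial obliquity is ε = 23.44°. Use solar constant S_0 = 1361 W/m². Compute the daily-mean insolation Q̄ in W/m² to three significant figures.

Solar longitude: L_s = 360° × (271 − 80)/365.25 = 188.255°.
sin δ = sin 23.44° × sin 188.255° = -0.05711, so δ = -3.274°.
cos h₀ = −tan(-13.0°) tan(-3.274°) = -0.0132, h₀ = 1.5840 rad.
Bracket: h₀ sin ϕ sin δ + cos ϕ cos δ sin h₀ = 1.5840×-0.22495×-0.05711 + 0.97437×0.99837×0.99991 = 0.020349 + 0.972694 = 0.993043.
Q̄ = (S_0/π) × [bracket] = (1361/π) × 0.993043 = 430.2 W/m².

Q̄ ≈ 430 W/m²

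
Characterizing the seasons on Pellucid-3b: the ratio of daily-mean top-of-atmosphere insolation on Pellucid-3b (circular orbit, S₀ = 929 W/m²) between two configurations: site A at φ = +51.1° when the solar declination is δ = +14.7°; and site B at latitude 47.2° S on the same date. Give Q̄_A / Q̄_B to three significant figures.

— Configuration A (φ=+51.1°):
cos H₀ = −tan(+51.1°) tan(+14.700°) = -0.3251, H₀ = 1.9019 rad.
Bracket: H₀ sin φ sin δ + cos φ cos δ sin H₀ = 1.9019×0.77824×0.25376 + 0.62796×0.96727×0.94567 = 0.375599 + 0.574406 = 0.950005.
Q̄ = (S₀/π) × [bracket] = (929/π) × 0.950005 = 280.93 W/m².
— Configuration B (φ=-47.2°):
cos H₀ = −tan(-47.2°) tan(+14.700°) = 0.2833, H₀ = 1.2836 rad.
Bracket: H₀ sin φ sin δ + cos φ cos δ sin H₀ = 1.2836×-0.73373×0.25376 + 0.67944×0.96727×0.95903 = -0.238995 + 0.630276 = 0.391281.
Q̄ = (S₀/π) × [bracket] = (929/π) × 0.391281 = 115.71 W/m².
Ratio Q̄_A / Q̄_B = 280.93 / 115.71 = 2.428.

Q̄_A / Q̄_B ≈ 2.43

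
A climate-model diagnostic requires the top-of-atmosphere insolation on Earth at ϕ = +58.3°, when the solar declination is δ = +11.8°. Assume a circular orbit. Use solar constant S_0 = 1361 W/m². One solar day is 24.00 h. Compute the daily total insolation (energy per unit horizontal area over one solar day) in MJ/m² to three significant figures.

30.6 MJ/m²

cos h₀ = −tan(+58.3°) tan(+11.800°) = -0.3383, h₀ = 1.9159 rad.
Bracket: h₀ sin ϕ sin δ + cos ϕ cos δ sin h₀ = 1.9159×0.85081×0.20450 + 0.52547×0.97887×0.94105 = 0.333349 + 0.484045 = 0.817394.
Q̄ = (S_0/π) × [bracket] = (1361/π) × 0.817394 = 354.11 W/m².
Daily total = Q̄ × 24.00 h × 3600 s/h = 354.11 × 24.00 × 3600 / 10⁶ = 30.60 MJ/m².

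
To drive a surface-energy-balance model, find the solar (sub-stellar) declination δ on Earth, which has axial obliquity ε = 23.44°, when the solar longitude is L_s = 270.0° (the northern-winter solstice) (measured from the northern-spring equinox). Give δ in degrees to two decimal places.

δ = -23.44°

sin δ = sin ε · sin L_s = sin 23.44° × sin 270.0° = -0.397789.
δ = arcsin(-0.397789) = -23.44°.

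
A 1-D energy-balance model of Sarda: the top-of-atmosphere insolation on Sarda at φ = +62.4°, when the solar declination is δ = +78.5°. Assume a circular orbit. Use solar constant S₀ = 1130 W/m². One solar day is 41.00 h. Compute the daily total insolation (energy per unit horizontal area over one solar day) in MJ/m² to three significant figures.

145 MJ/m²

cos H₀ = −tan(+62.4°) tan(+78.500°) = -9.4018 ≤ −1 ⇒ polar day, H₀ = π.
Bracket: H₀ sin φ sin δ + cos φ cos δ sin H₀ = 3.1416×0.88620×0.97992 + 0.46330×0.19937×0.00000 = 2.728181 + 0.000000 = 2.728181.
Q̄ = (S₀/π) × [bracket] = (1130/π) × 2.728181 = 981.30 W/m².
Daily total = Q̄ × 41.00 h × 3600 s/h = 981.30 × 41.00 × 3600 / 10⁶ = 144.8 MJ/m².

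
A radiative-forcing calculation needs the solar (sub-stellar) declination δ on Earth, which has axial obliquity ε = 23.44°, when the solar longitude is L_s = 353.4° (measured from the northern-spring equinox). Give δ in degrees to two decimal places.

δ = -2.62°

sin δ = sin ε · sin L_s = sin 23.44° × sin 353.4° = -0.045721.
δ = arcsin(-0.045721) = -2.62°.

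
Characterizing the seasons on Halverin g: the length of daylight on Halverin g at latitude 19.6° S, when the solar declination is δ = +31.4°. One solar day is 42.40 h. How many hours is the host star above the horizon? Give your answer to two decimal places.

18.24 h

cos H₀ = −tan φ · tan δ = −tan(-19.6°) × tan(+31.400°) = 0.2174, so H₀ = 1.3517 rad = 77.45°.
Daylight = 2H₀/(2π) × 42.40 h = (1.3517/π) × 42.40 = 18.24 h.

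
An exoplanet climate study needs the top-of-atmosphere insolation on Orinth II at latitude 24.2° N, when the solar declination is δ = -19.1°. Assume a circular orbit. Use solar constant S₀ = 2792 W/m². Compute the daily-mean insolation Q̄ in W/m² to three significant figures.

Q̄ ≈ 588 W/m²

cos H₀ = −tan(+24.2°) tan(-19.100°) = 0.1556, H₀ = 1.4145 rad.
Bracket: H₀ sin φ sin δ + cos φ cos δ sin H₀ = 1.4145×0.40992×-0.32722 + 0.91212×0.94495×0.98782 = -0.189733 + 0.851410 = 0.661677.
Q̄ = (S₀/π) × [bracket] = (2792/π) × 0.661677 = 588.0 W/m².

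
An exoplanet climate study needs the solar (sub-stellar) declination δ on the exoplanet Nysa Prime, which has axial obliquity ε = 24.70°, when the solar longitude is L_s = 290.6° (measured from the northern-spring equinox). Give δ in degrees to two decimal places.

sin δ = sin ε · sin L_s = sin 24.70° × sin 290.6° = -0.391148.
δ = arcsin(-0.391148) = -23.03°.

δ = -23.03°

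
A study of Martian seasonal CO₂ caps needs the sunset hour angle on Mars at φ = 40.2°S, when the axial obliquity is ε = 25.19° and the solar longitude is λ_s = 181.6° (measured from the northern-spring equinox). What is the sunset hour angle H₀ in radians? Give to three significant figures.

H₀ = 1.58 rad

Solar declination: sin δ = sin ε · sin λ_s = sin 25.19° × sin 181.6° = -0.01188, so δ = -0.681°.
cos H₀ = −tan φ · tan δ = −tan(-40.2°) × tan(-0.681°) = -0.0100, so H₀ = 1.5808 rad = 90.58°.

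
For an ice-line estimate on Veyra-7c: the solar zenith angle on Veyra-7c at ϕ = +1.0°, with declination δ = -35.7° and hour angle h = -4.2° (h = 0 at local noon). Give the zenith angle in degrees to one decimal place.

θ_z = 36.9°

cos θ_z = sin ϕ sin δ + cos ϕ cos δ cos h = -0.010184 + 0.809779 = 0.799595.
θ_z = arccos(0.799595) = 36.9°.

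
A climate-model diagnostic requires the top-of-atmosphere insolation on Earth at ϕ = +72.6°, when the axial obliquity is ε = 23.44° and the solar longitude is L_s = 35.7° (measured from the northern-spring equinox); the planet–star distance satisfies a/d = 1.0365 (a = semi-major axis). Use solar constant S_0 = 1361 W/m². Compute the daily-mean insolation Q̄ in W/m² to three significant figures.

Solar declination: sin δ = sin ε · sin L_s = sin 23.44° × sin 35.7° = 0.23213, so δ = +13.422°.
cos h₀ = −tan(+72.6°) tan(+13.422°) = -0.7615, h₀ = 2.4364 rad.
Bracket: h₀ sin ϕ sin δ + cos ϕ cos δ sin h₀ = 2.4364×0.95424×0.23213 + 0.29904×0.97269×0.64815 = 0.539681 + 0.188529 = 0.728210.
Inverse-square distance factor (a/d)² = 1.0365² = 1.074332.
Q̄ = (S_0/π) × 1.074332 × [bracket] = (1361/π) × 1.074332 × 0.728210 = 338.9 W/m².

Q̄ ≈ 339 W/m²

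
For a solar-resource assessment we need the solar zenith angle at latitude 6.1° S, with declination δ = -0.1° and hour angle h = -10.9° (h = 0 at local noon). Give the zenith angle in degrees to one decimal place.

θ_z = 12.4°

cos θ_z = sin φ sin δ + cos φ cos δ cos h = 0.000185 + 0.976397 = 0.976582.
θ_z = arccos(0.976582) = 12.4°.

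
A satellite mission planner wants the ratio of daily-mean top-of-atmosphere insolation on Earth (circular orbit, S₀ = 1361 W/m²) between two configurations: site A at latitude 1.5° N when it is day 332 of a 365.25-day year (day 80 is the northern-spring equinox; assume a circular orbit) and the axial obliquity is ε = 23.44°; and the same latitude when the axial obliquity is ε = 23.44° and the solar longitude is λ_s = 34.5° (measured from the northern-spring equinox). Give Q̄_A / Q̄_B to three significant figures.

— Configuration A (φ=+1.5°):
Solar longitude: λ_s = 360° × (332 − 80)/365.25 = 248.378°.
sin δ = sin 23.44° × sin 248.378° = -0.36980, so δ = -21.703°.
cos H₀ = −tan(+1.5°) tan(-21.703°) = 0.0104, H₀ = 1.5604 rad.
Bracket: H₀ sin φ sin δ + cos φ cos δ sin H₀ = 1.5604×0.02618×-0.36980 + 0.99966×0.92911×0.99995 = -0.015107 + 0.928748 = 0.913641.
Q̄ = (S₀/π) × [bracket] = (1361/π) × 0.913641 = 395.81 W/m².
— Configuration B (φ=+1.5°):
Solar declination: sin δ = sin ε · sin λ_s = sin 23.44° × sin 34.5° = 0.22531, so δ = +13.021°.
cos H₀ = −tan(+1.5°) tan(+13.021°) = -0.0061, H₀ = 1.5769 rad.
Bracket: H₀ sin φ sin δ + cos φ cos δ sin H₀ = 1.5769×0.02618×0.22531 + 0.99966×0.97429×0.99998 = 0.009302 + 0.973939 = 0.983241.
Q̄ = (S₀/π) × [bracket] = (1361/π) × 0.983241 = 425.96 W/m².
Ratio Q̄_A / Q̄_B = 395.81 / 425.96 = 0.9292.

Q̄_A / Q̄_B ≈ 0.929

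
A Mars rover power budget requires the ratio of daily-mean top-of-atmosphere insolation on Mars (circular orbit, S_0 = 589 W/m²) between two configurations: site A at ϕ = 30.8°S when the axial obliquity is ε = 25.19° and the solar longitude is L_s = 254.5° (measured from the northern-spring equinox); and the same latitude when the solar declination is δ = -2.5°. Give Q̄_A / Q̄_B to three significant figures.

Q̄_A / Q̄_B ≈ 1.28

— Configuration A (ϕ=-30.8°):
Solar declination: sin δ = sin ε · sin L_s = sin 25.19° × sin 254.5° = -0.41014, so δ = -24.214°.
cos h₀ = −tan(-30.8°) tan(-24.214°) = -0.2681, h₀ = 1.8422 rad.
Bracket: h₀ sin ϕ sin δ + cos ϕ cos δ sin h₀ = 1.8422×-0.51204×-0.41014 + 0.85896×0.91202×0.96340 = 0.386877 + 0.754717 = 1.141594.
Q̄ = (S_0/π) × [bracket] = (589/π) × 1.141594 = 214.03 W/m².
— Configuration B (ϕ=-30.8°):
cos h₀ = −tan(-30.8°) tan(-2.500°) = -0.0260, h₀ = 1.5968 rad.
Bracket: h₀ sin ϕ sin δ + cos ϕ cos δ sin h₀ = 1.5968×-0.51204×-0.04362 + 0.85896×0.99905×0.99966 = 0.035665 + 0.857852 = 0.893517.
Q̄ = (S_0/π) × [bracket] = (589/π) × 0.893517 = 167.52 W/m².
Ratio Q̄_A / Q̄_B = 214.03 / 167.52 = 1.278.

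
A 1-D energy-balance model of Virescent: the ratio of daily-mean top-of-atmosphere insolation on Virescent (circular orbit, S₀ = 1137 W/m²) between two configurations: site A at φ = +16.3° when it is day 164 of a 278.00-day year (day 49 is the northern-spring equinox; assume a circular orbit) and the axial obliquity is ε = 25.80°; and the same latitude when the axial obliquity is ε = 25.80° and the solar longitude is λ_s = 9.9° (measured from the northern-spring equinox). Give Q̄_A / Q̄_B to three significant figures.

Q̄_A / Q̄_B ≈ 1.05

— Configuration A (φ=+16.3°):
Solar longitude: λ_s = 360° × (164 − 49)/278.00 = 148.921°.
sin δ = sin 25.80° × sin 148.921° = 0.22468, so δ = +12.984°.
cos H₀ = −tan(+16.3°) tan(+12.984°) = -0.0674, H₀ = 1.6383 rad.
Bracket: H₀ sin φ sin δ + cos φ cos δ sin H₀ = 1.6383×0.28067×0.22468 + 0.95981×0.97443×0.99772 = 0.103313 + 0.933135 = 1.036448.
Q̄ = (S₀/π) × [bracket] = (1137/π) × 1.036448 = 375.11 W/m².
— Configuration B (φ=+16.3°):
Solar declination: sin δ = sin ε · sin λ_s = sin 25.80° × sin 9.9° = 0.07483, so δ = +4.291°.
cos H₀ = −tan(+16.3°) tan(+4.291°) = -0.0219, H₀ = 1.5927 rad.
Bracket: H₀ sin φ sin δ + cos φ cos δ sin H₀ = 1.5927×0.28067×0.07483 + 0.95981×0.99720×0.99976 = 0.033451 + 0.956893 = 0.990344.
Q̄ = (S₀/π) × [bracket] = (1137/π) × 0.990344 = 358.42 W/m².
Ratio Q̄_A / Q̄_B = 375.11 / 358.42 = 1.047.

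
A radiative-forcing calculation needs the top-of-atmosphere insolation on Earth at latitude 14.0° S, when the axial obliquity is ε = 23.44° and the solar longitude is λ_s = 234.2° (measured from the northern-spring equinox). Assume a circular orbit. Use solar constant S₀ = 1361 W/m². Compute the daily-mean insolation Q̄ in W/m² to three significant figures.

Q̄ ≈ 452 W/m²

Solar declination: sin δ = sin ε · sin λ_s = sin 23.44° × sin 234.2° = -0.32263, so δ = -18.822°.
cos H₀ = −tan(-14.0°) tan(-18.822°) = -0.0850, H₀ = 1.6559 rad.
Bracket: H₀ sin φ sin δ + cos φ cos δ sin H₀ = 1.6559×-0.24192×-0.32263 + 0.97030×0.94652×0.99638 = 0.129244 + 0.915084 = 1.044328.
Q̄ = (S₀/π) × [bracket] = (1361/π) × 1.044328 = 452.4 W/m².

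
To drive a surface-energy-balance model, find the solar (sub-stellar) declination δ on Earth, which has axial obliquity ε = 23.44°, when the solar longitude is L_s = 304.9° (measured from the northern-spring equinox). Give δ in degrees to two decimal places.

δ = -19.04°

sin δ = sin ε · sin L_s = sin 23.44° × sin 304.9° = -0.326247.
δ = arcsin(-0.326247) = -19.04°.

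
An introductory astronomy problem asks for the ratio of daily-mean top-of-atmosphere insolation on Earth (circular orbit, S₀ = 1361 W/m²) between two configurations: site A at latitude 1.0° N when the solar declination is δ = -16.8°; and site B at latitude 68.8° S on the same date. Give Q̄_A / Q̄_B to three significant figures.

— Configuration A (φ=+1.0°):
cos H₀ = −tan(+1.0°) tan(-16.800°) = 0.0053, H₀ = 1.5655 rad.
Bracket: H₀ sin φ sin δ + cos φ cos δ sin H₀ = 1.5655×0.01745×-0.28903 + 0.99985×0.95732×0.99999 = -0.007896 + 0.957167 = 0.949271.
Q̄ = (S₀/π) × [bracket] = (1361/π) × 0.949271 = 411.24 W/m².
— Configuration B (φ=-68.8°):
cos H₀ = −tan(-68.8°) tan(-16.800°) = -0.7784, H₀ = 2.4629 rad.
Bracket: H₀ sin φ sin δ + cos φ cos δ sin H₀ = 2.4629×-0.93232×-0.28903 + 0.36162×0.95732×0.62778 = 0.663674 + 0.217329 = 0.881003.
Q̄ = (S₀/π) × [bracket] = (1361/π) × 0.881003 = 381.67 W/m².
Ratio Q̄_A / Q̄_B = 411.24 / 381.67 = 1.077.

Q̄_A / Q̄_B ≈ 1.08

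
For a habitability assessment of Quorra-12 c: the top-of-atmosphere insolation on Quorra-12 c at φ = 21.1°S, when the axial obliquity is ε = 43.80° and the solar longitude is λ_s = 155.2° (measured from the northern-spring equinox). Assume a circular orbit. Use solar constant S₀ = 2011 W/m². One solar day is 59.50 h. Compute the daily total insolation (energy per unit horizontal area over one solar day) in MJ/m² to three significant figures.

101 MJ/m²

Solar declination: sin δ = sin ε · sin λ_s = sin 43.80° × sin 155.2° = 0.29032, so δ = +16.877°.
cos H₀ = −tan(-21.1°) tan(+16.877°) = 0.1171, H₀ = 1.4535 rad.
Bracket: H₀ sin φ sin δ + cos φ cos δ sin H₀ = 1.4535×-0.36000×0.29032 + 0.93295×0.95693×0.99312 = -0.151913 + 0.886626 = 0.734713.
Q̄ = (S₀/π) × [bracket] = (2011/π) × 0.734713 = 470.31 W/m².
Daily total = Q̄ × 59.50 h × 3600 s/h = 470.31 × 59.50 × 3600 / 10⁶ = 100.7 MJ/m².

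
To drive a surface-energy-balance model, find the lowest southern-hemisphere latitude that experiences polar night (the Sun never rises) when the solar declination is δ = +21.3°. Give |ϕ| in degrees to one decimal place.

Polar night requires cos h₀ = −tan ϕ tan δ ≥ 1, i.e. tan ϕ tan δ ≤ −1.
The boundary is |tan ϕ| · |tan δ| = 1, so |ϕ| = 90° − |δ| = 90° − 21.3° = 68.7° in the southern hemisphere.

|ϕ| = 68.7°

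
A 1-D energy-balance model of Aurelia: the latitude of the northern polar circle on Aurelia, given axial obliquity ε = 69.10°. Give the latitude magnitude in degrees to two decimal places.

The polar circle is the lowest latitude that experiences at least one full rotation of continuous daylight at the northern-summer solstice; it lies at |ϕ| = 90° − ε = 90° − 69.10° = 20.90°.

20.90°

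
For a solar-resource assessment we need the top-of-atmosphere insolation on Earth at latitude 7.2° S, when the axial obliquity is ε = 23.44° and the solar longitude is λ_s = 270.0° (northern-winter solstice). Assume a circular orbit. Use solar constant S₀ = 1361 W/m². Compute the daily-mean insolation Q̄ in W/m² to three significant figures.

Q̄ ≈ 429 W/m²

Solar declination: sin δ = sin ε · sin λ_s = sin 23.44° × sin 270.0° = -0.39779, so δ = -23.440°.
cos H₀ = −tan(-7.2°) tan(-23.440°) = -0.0548, H₀ = 1.6256 rad.
Bracket: H₀ sin φ sin δ + cos φ cos δ sin H₀ = 1.6256×-0.12533×-0.39779 + 0.99211×0.91748×0.99850 = 0.081044 + 0.908876 = 0.989920.
Q̄ = (S₀/π) × [bracket] = (1361/π) × 0.989920 = 428.9 W/m².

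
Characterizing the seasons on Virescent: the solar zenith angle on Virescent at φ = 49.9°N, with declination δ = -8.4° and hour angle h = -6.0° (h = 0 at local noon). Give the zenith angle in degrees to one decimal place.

cos θ_z = sin φ sin δ + cos φ cos δ cos h = -0.111742 + 0.633723 = 0.521981.
θ_z = arccos(0.521981) = 58.5°.

θ_z = 58.5°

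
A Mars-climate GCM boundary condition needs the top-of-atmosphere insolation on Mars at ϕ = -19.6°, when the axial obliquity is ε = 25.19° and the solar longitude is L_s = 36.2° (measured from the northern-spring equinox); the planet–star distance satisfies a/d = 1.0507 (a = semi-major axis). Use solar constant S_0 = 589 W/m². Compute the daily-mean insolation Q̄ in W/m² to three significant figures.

Q̄ ≈ 162 W/m²

Solar declination: sin δ = sin ε · sin L_s = sin 25.19° × sin 36.2° = 0.25137, so δ = +14.559°.
cos h₀ = −tan(-19.6°) tan(+14.559°) = 0.0925, h₀ = 1.4782 rad.
Bracket: h₀ sin ϕ sin δ + cos ϕ cos δ sin h₀ = 1.4782×-0.33545×0.25137 + 0.94206×0.96789×0.99571 = -0.124645 + 0.907899 = 0.783254.
Inverse-square distance factor (a/d)² = 1.0507² = 1.103970.
Q̄ = (S_0/π) × 1.103970 × [bracket] = (589/π) × 1.103970 × 0.783254 = 162.1 W/m².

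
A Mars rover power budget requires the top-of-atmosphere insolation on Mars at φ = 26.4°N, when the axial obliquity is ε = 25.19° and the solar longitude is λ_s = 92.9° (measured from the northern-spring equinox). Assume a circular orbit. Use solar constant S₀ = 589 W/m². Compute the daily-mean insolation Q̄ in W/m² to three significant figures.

Q̄ ≈ 212 W/m²

Solar declination: sin δ = sin ε · sin λ_s = sin 25.19° × sin 92.9° = 0.42508, so δ = +25.155°.
cos H₀ = −tan(+26.4°) tan(+25.155°) = -0.2331, H₀ = 1.8061 rad.
Bracket: H₀ sin φ sin δ + cos φ cos δ sin H₀ = 1.8061×0.44464×0.42508 + 0.89571×0.90516×0.97245 = 0.341367 + 0.788424 = 1.129791.
Q̄ = (S₀/π) × [bracket] = (589/π) × 1.129791 = 211.8 W/m².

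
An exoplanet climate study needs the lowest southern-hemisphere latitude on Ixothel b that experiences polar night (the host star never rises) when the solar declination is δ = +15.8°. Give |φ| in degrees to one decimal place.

|φ| = 74.2°

Polar night requires cos H₀ = −tan φ tan δ ≥ 1, i.e. tan φ tan δ ≤ −1.
The boundary is |tan φ| · |tan δ| = 1, so |φ| = 90° − |δ| = 90° − 15.8° = 74.2° in the southern hemisphere.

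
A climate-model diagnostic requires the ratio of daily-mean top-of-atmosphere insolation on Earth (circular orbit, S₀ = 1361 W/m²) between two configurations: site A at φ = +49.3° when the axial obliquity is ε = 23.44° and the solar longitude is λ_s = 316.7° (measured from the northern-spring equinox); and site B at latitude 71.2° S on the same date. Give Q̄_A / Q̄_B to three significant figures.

Q̄_A / Q̄_B ≈ 0.405

— Configuration A (φ=+49.3°):
Solar declination: sin δ = sin ε · sin λ_s = sin 23.44° × sin 316.7° = -0.27281, so δ = -15.832°.
cos H₀ = −tan(+49.3°) tan(-15.832°) = 0.3297, H₀ = 1.2348 rad.
Bracket: H₀ sin φ sin δ + cos φ cos δ sin H₀ = 1.2348×0.75813×-0.27281 + 0.65210×0.96207×0.94409 = -0.255388 + 0.592290 = 0.336902.
Q̄ = (S₀/π) × [bracket] = (1361/π) × 0.336902 = 145.95 W/m².
— Configuration B (φ=-71.2°):
cos H₀ = −tan(-71.2°) tan(-15.832°) = -0.8330, H₀ = 2.5553 rad.
Bracket: H₀ sin φ sin δ + cos φ cos δ sin H₀ = 2.5553×-0.94665×-0.27281 + 0.32227×0.96207×0.55331 = 0.659921 + 0.171552 = 0.831473.
Q̄ = (S₀/π) × [bracket] = (1361/π) × 0.831473 = 360.21 W/m².
Ratio Q̄_A / Q̄_B = 145.95 / 360.21 = 0.4052.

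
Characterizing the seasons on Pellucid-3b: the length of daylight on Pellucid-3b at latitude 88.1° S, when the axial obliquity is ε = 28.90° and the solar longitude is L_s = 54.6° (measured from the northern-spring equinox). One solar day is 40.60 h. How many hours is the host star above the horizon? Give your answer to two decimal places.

0.00 h

Solar declination: sin δ = sin ε · sin L_s = sin 28.90° × sin 54.6° = 0.39394, so δ = +23.200°.
cos h₀ = −tan ϕ · tan δ = 12.9198 ≥ 1, so the host star never rises (polar night) and h₀ = 0.
Daylight = 2h₀/(2π) × 40.60 h = (0.0000/π) × 40.60 = 0.00 h.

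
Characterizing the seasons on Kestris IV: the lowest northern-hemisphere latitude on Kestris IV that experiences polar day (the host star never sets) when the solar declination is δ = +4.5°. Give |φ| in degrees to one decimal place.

|φ| = 85.5°

Polar day requires cos H₀ = −tan φ tan δ ≤ −1, i.e. tan φ tan δ ≥ 1.
The boundary is |tan φ| · |tan δ| = 1, so |φ| = 90° − |δ| = 90° − 4.5° = 85.5° in the northern hemisphere.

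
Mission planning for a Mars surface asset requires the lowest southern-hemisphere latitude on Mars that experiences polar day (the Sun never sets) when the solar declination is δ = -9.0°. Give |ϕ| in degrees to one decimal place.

|ϕ| = 81.0°

Polar day requires cos h₀ = −tan ϕ tan δ ≤ −1, i.e. tan ϕ tan δ ≥ 1.
The boundary is |tan ϕ| · |tan δ| = 1, so |ϕ| = 90° − |δ| = 90° − 9.0° = 81.0° in the southern hemisphere.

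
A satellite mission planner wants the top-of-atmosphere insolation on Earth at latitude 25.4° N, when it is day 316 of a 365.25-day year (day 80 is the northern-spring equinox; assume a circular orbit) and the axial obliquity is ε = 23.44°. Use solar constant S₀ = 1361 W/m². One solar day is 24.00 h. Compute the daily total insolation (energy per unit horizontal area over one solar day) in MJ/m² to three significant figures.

Solar longitude: λ_s = 360° × (316 − 80)/365.25 = 232.608°.
sin δ = sin 23.44° × sin 232.608° = -0.31604, so δ = -18.424°.
cos H₀ = −tan(+25.4°) tan(-18.424°) = 0.1582, H₀ = 1.4120 rad.
Bracket: H₀ sin φ sin δ + cos φ cos δ sin H₀ = 1.4120×0.42894×-0.31604 + 0.90334×0.94875×0.98741 = -0.191414 + 0.846254 = 0.654840.
Q̄ = (S₀/π) × [bracket] = (1361/π) × 0.654840 = 283.69 W/m².
Daily total = Q̄ × 24.00 h × 3600 s/h = 283.69 × 24.00 × 3600 / 10⁶ = 24.51 MJ/m².

24.5 MJ/m²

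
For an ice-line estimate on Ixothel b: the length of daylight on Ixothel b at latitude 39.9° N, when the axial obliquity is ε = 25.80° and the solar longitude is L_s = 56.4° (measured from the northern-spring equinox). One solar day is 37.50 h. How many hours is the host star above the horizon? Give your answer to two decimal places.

Solar declination: sin δ = sin ε · sin L_s = sin 25.80° × sin 56.4° = 0.36251, so δ = +21.255°.
cos h₀ = −tan ϕ · tan δ = −tan(+39.9°) × tan(+21.255°) = -0.3252, so h₀ = 1.9021 rad = 108.98°.
Daylight = 2h₀/(2π) × 37.50 h = (1.9021/π) × 37.50 = 22.70 h.

22.70 h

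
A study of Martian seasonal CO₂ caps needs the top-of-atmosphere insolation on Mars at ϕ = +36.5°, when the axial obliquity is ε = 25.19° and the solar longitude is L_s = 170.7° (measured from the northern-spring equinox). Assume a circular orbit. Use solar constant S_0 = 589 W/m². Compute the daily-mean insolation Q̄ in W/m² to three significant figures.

Solar declination: sin δ = sin ε · sin L_s = sin 25.19° × sin 170.7° = 0.06878, so δ = +3.944°.
cos h₀ = −tan(+36.5°) tan(+3.944°) = -0.0510, h₀ = 1.6218 rad.
Bracket: h₀ sin ϕ sin δ + cos ϕ cos δ sin h₀ = 1.6218×0.59482×0.06878 + 0.80386×0.99763×0.99870 = 0.066351 + 0.800912 = 0.867263.
Q̄ = (S_0/π) × [bracket] = (589/π) × 0.867263 = 162.6 W/m².

Q̄ ≈ 163 W/m²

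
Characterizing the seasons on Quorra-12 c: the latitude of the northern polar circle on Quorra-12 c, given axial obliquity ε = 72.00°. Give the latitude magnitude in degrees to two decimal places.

The polar circle is the lowest latitude that experiences at least one full rotation of continuous daylight at the northern-summer solstice; it lies at |φ| = 90° − ε = 90° − 72.00° = 18.00°.

18.00°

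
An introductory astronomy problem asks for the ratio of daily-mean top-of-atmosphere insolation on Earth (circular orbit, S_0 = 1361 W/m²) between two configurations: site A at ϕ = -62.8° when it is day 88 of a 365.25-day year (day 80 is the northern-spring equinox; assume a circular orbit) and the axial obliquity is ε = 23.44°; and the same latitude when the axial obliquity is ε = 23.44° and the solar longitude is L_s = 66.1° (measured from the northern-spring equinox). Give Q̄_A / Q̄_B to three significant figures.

Q̄_A / Q̄_B ≈ 7.99

— Configuration A (ϕ=-62.8°):
Solar longitude: L_s = 360° × (88 − 80)/365.25 = 7.885°.
sin δ = sin 23.44° × sin 7.885° = 0.05457, so δ = +3.128°.
cos h₀ = −tan(-62.8°) tan(+3.128°) = 0.1063, h₀ = 1.4643 rad.
Bracket: h₀ sin ϕ sin δ + cos ϕ cos δ sin h₀ = 1.4643×-0.88942×0.05457 + 0.45710×0.99851×0.99433 = -0.071071 + 0.453831 = 0.382760.
Q̄ = (S_0/π) × [bracket] = (1361/π) × 0.382760 = 165.82 W/m².
— Configuration B (ϕ=-62.8°):
Solar declination: sin δ = sin ε · sin L_s = sin 23.44° × sin 66.1° = 0.36368, so δ = +21.326°.
cos h₀ = −tan(-62.8°) tan(+21.326°) = 0.7597, h₀ = 0.7080 rad.
Bracket: h₀ sin ϕ sin δ + cos ϕ cos δ sin h₀ = 0.7080×-0.88942×0.36368 + 0.45710×0.93152×0.65032 = -0.229013 + 0.276905 = 0.047892.
Q̄ = (S_0/π) × [bracket] = (1361/π) × 0.047892 = 20.748 W/m².
Ratio Q̄_A / Q̄_B = 165.82 / 20.748 = 7.992.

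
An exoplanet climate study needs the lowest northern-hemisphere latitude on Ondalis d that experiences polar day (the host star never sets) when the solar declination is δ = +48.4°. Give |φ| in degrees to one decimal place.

|φ| = 41.6°

Polar day requires cos H₀ = −tan φ tan δ ≤ −1, i.e. tan φ tan δ ≥ 1.
The boundary is |tan φ| · |tan δ| = 1, so |φ| = 90° − |δ| = 90° − 48.4° = 41.6° in the northern hemisphere.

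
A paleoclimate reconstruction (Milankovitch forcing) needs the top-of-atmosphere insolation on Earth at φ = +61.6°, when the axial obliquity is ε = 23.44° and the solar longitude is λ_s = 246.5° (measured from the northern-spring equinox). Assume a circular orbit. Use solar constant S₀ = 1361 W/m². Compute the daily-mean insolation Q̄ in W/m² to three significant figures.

Solar declination: sin δ = sin ε · sin λ_s = sin 23.44° × sin 246.5° = -0.36480, so δ = -21.395°.
cos H₀ = −tan(+61.6°) tan(-21.395°) = 0.7246, H₀ = 0.7603 rad.
Bracket: H₀ sin φ sin δ + cos φ cos δ sin H₀ = 0.7603×0.87965×-0.36480 + 0.47562×0.93109×0.68916 = -0.243977 + 0.305191 = 0.061214.
Q̄ = (S₀/π) × [bracket] = (1361/π) × 0.061214 = 26.52 W/m².

Q̄ ≈ 26.5 W/m²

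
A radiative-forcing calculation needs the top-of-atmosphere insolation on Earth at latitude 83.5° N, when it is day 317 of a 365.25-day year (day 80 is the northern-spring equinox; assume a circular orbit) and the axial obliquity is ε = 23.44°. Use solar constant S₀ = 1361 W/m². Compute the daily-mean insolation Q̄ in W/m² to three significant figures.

Solar longitude: λ_s = 360° × (317 − 80)/365.25 = 233.593°.
sin δ = sin 23.44° × sin 233.593° = -0.32015, so δ = -18.672°.
cos H₀ = −tan(+83.5°) tan(-18.672°) = 2.9660 ≥ 1 ⇒ polar night, H₀ = 0 and Q̄ = 0.

Q̄ ≈ 0.00 W/m²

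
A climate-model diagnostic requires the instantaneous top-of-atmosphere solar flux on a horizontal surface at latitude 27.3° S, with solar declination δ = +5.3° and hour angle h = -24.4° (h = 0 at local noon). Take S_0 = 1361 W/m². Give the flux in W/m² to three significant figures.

1.04e+03 W/m²

cos θ_z = sin ϕ sin δ + cos ϕ cos δ cos h = -0.042366 + 0.805789 = 0.763423.
Flux = S_0 · cos θ_z = 1361 × 0.763423 = 1039 W/m².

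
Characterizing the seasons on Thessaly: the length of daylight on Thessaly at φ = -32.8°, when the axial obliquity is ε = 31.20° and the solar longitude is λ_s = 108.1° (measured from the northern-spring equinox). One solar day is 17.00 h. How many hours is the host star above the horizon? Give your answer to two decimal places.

Solar declination: sin δ = sin ε · sin λ_s = sin 31.20° × sin 108.1° = 0.49239, so δ = +29.498°.
cos H₀ = −tan φ · tan δ = −tan(-32.8°) × tan(+29.498°) = 0.3646, so H₀ = 1.1976 rad = 68.62°.
Daylight = 2H₀/(2π) × 17.00 h = (1.1976/π) × 17.00 = 6.48 h.

6.48 h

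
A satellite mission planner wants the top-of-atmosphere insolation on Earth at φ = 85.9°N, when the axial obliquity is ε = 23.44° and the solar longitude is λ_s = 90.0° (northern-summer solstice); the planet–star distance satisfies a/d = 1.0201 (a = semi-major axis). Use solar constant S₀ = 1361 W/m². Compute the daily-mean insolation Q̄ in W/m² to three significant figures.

Solar declination: sin δ = sin ε · sin λ_s = sin 23.44° × sin 90.0° = 0.39779, so δ = +23.440°.
cos H₀ = −tan(+85.9°) tan(+23.440°) = -6.0486 ≤ −1 ⇒ polar day, H₀ = π.
Bracket: H₀ sin φ sin δ + cos φ cos δ sin H₀ = 3.1416×0.99744×0.39779 + 0.07150×0.91748×0.00000 = 1.246498 + 0.000000 = 1.246498.
Inverse-square distance factor (a/d)² = 1.0201² = 1.040604.
Q̄ = (S₀/π) × 1.040604 × [bracket] = (1361/π) × 1.040604 × 1.246498 = 561.9 W/m².

Q̄ ≈ 562 W/m²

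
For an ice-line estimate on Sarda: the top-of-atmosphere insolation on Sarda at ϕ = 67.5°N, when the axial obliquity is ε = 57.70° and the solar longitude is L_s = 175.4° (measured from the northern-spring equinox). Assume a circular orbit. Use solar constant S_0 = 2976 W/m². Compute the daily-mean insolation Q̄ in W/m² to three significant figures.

Solar declination: sin δ = sin ε · sin L_s = sin 57.70° × sin 175.4° = 0.06779, so δ = +3.887°.
cos h₀ = −tan(+67.5°) tan(+3.887°) = -0.1640, h₀ = 1.7356 rad.
Bracket: h₀ sin ϕ sin δ + cos ϕ cos δ sin h₀ = 1.7356×0.92388×0.06779 + 0.38268×0.99770×0.98645 = 0.108700 + 0.376626 = 0.485326.
Q̄ = (S_0/π) × [bracket] = (2976/π) × 0.485326 = 459.7 W/m².

Q̄ ≈ 460 W/m²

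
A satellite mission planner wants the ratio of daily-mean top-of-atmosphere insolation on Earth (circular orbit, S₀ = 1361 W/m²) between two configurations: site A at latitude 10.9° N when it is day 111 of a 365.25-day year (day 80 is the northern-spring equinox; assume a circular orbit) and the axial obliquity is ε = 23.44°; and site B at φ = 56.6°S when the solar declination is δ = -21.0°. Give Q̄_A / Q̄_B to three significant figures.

Q̄_A / Q̄_B ≈ 0.952

— Configuration A (φ=+10.9°):
Solar longitude: λ_s = 360° × (111 − 80)/365.25 = 30.554°.
sin δ = sin 23.44° × sin 30.554° = 0.20222, so δ = +11.667°.
cos H₀ = −tan(+10.9°) tan(+11.667°) = -0.0398, H₀ = 1.6106 rad.
Bracket: H₀ sin φ sin δ + cos φ cos δ sin H₀ = 1.6106×0.18910×0.20222 + 0.98196×0.97934×0.99921 = 0.061589 + 0.960913 = 1.022502.
Q̄ = (S₀/π) × [bracket] = (1361/π) × 1.022502 = 442.97 W/m².
— Configuration B (φ=-56.6°):
cos H₀ = −tan(-56.6°) tan(-21.000°) = -0.5822, H₀ = 2.1922 rad.
Bracket: H₀ sin φ sin δ + cos φ cos δ sin H₀ = 2.1922×-0.83485×-0.35837 + 0.55048×0.93358×0.81307 = 0.655874 + 0.417851 = 1.073725.
Q̄ = (S₀/π) × [bracket] = (1361/π) × 1.073725 = 465.16 W/m².
Ratio Q̄_A / Q̄_B = 442.97 / 465.16 = 0.9523.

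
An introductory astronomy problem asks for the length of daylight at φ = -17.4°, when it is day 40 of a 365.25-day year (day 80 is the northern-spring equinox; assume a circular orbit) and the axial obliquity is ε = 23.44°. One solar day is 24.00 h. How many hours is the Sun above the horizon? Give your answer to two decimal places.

12.63 h

Solar longitude: λ_s = 360° × (40 − 80)/365.25 = -39.425°, i.e. -39.425° + 360° = 320.575°.
sin δ = sin 23.44° × sin 320.575° = -0.25262, so δ = -14.633°.
cos H₀ = −tan φ · tan δ = −tan(-17.4°) × tan(-14.633°) = -0.0818, so H₀ = 1.6527 rad = 94.69°.
Daylight = 2H₀/(2π) × 24.00 h = (1.6527/π) × 24.00 = 12.63 h.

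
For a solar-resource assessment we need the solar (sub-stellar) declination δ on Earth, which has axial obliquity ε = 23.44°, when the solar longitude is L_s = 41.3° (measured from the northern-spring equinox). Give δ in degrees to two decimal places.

δ = +15.22°

sin δ = sin ε · sin L_s = sin 23.44° × sin 41.3° = 0.262541.
δ = arcsin(0.262541) = +15.22°.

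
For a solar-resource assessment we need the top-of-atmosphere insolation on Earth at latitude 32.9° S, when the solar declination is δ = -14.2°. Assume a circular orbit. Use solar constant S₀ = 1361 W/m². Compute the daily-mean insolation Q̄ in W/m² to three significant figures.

cos H₀ = −tan(-32.9°) tan(-14.200°) = -0.1637, H₀ = 1.7352 rad.
Bracket: H₀ sin φ sin δ + cos φ cos δ sin H₀ = 1.7352×-0.54317×-0.24531 + 0.83962×0.96945×0.98651 = 0.231207 + 0.802989 = 1.034196.
Q̄ = (S₀/π) × [bracket] = (1361/π) × 1.034196 = 448.0 W/m².

Q̄ ≈ 448 W/m²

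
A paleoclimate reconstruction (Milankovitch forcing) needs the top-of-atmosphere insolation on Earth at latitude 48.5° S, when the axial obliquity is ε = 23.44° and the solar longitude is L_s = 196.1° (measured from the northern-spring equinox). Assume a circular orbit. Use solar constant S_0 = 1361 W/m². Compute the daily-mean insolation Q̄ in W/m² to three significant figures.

Solar declination: sin δ = sin ε · sin L_s = sin 23.44° × sin 196.1° = -0.11031, so δ = -6.333°.
cos h₀ = −tan(-48.5°) tan(-6.333°) = -0.1255, h₀ = 1.6966 rad.
Bracket: h₀ sin ϕ sin δ + cos ϕ cos δ sin h₀ = 1.6966×-0.74896×-0.11031 + 0.66262×0.99390×0.99210 = 0.140169 + 0.653375 = 0.793544.
Q̄ = (S_0/π) × [bracket] = (1361/π) × 0.793544 = 343.8 W/m².

Q̄ ≈ 344 W/m²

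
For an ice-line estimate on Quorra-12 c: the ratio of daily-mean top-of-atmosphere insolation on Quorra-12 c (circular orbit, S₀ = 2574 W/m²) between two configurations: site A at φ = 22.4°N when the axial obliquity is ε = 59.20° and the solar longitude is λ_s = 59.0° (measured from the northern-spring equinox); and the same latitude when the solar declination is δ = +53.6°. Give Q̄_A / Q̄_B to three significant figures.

— Configuration A (φ=+22.4°):
Solar declination: sin δ = sin ε · sin λ_s = sin 59.20° × sin 59.0° = 0.73627, so δ = +47.415°.
cos H₀ = −tan(+22.4°) tan(+47.415°) = -0.4485, H₀ = 2.0358 rad.
Bracket: H₀ sin φ sin δ + cos φ cos δ sin H₀ = 2.0358×0.38107×0.73627 + 0.92455×0.67669×0.89380 = 0.571185 + 0.559191 = 1.130376.
Q̄ = (S₀/π) × [bracket] = (2574/π) × 1.130376 = 926.15 W/m².
— Configuration B (φ=+22.4°):
cos H₀ = −tan(+22.4°) tan(+53.600°) = -0.5591, H₀ = 2.1640 rad.
Bracket: H₀ sin φ sin δ + cos φ cos δ sin H₀ = 2.1640×0.38107×0.80489 + 0.92455×0.59342×0.82913 = 0.663741 + 0.454899 = 1.118640.
Q̄ = (S₀/π) × [bracket] = (2574/π) × 1.118640 = 916.53 W/m².
Ratio Q̄_A / Q̄_B = 926.15 / 916.53 = 1.010.

Q̄_A / Q̄_B ≈ 1.01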